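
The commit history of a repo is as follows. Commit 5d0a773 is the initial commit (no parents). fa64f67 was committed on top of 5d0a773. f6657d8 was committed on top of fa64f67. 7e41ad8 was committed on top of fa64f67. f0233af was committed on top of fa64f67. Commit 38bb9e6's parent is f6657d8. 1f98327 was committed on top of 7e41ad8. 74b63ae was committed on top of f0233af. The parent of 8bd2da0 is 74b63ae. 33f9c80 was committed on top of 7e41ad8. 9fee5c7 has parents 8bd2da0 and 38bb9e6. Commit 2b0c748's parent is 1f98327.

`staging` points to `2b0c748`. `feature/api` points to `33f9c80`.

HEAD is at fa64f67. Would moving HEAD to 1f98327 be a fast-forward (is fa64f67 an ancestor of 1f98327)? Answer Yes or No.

A fast-forward from fa64f67 to 1f98327 is possible iff fa64f67 is an ancestor of 1f98327.
Ancestors of 1f98327: {1f98327, 5d0a773, 7e41ad8, fa64f67}.
fa64f67 is among them, so fast-forward is possible.

Yes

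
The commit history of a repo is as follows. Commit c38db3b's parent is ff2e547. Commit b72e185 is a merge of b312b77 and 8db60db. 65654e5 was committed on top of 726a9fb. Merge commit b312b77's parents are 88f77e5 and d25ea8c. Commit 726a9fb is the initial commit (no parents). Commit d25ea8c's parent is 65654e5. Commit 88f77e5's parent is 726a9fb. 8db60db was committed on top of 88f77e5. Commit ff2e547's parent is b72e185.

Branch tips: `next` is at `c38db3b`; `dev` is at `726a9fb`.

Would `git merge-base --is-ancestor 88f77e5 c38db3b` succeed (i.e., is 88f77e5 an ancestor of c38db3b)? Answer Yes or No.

Ancestors of c38db3b (commits reachable by following parents): {65654e5, 726a9fb, 88f77e5, 8db60db, b312b77, b72e185, c38db3b, d25ea8c, ff2e547}.
88f77e5 is in that set, so it is an ancestor of c38db3b.

Yes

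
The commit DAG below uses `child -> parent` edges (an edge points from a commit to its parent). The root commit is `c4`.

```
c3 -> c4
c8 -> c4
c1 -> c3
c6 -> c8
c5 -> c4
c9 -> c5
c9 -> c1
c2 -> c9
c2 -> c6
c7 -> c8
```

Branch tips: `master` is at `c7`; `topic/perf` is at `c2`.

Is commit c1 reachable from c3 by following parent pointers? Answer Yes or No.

Ancestors of c3: {c3, c4}.
c1 is not in that set, so it is not an ancestor of c3.

No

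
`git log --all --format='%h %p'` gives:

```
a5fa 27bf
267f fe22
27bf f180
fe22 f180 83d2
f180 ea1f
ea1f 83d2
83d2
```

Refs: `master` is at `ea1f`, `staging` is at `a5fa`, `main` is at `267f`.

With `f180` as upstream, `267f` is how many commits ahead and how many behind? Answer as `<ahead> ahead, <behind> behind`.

Reachable from 267f: {267f, 83d2, ea1f, f180, fe22}.
Reachable from f180: {83d2, ea1f, f180}.
Only in 267f's history (ahead): {267f, fe22} — 2.
Only in f180's history (behind): {} — 0.

2 ahead, 0 behind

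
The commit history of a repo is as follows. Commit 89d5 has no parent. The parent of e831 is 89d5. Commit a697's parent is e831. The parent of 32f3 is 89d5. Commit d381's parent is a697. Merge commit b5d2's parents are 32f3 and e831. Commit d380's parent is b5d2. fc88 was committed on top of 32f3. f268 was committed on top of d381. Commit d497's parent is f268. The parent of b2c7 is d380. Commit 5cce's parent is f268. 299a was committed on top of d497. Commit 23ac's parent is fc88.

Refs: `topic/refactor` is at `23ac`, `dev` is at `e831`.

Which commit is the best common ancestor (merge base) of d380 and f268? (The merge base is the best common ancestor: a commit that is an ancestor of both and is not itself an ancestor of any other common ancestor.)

e831

Ancestors of d380: {32f3, 89d5, b5d2, d380, e831}.
Ancestors of f268: {89d5, a697, d381, e831, f268}.
Common ancestors: {89d5, e831}.
Among these, e831 is not an ancestor of any other common ancestor — it is the merge base.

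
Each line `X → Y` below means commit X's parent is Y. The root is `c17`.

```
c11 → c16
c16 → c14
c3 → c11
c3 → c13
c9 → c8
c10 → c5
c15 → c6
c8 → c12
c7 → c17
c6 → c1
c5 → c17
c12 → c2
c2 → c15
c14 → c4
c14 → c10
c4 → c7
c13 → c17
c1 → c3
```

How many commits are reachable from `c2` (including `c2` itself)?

Walking parent pointers from c2: reachable set = {c1, c10, c11, c13, c14, c15, c16, c17, c2, c3, c4, c5, c6, c7}.
That is 14 commits.

14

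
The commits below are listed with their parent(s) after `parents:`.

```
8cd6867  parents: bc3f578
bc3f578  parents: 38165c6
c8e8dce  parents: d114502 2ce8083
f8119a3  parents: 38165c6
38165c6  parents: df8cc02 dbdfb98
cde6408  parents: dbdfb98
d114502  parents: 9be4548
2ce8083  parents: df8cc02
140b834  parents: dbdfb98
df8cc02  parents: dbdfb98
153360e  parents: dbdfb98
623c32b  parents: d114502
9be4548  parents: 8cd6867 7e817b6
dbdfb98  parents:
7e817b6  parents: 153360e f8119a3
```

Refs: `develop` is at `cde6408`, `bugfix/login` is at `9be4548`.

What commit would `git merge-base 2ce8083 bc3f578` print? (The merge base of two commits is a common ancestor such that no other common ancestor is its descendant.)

df8cc02

Ancestors of 2ce8083: {2ce8083, dbdfb98, df8cc02}.
Ancestors of bc3f578: {38165c6, bc3f578, dbdfb98, df8cc02}.
Common ancestors: {dbdfb98, df8cc02}.
Among these, df8cc02 is not an ancestor of any other common ancestor — it is the merge base.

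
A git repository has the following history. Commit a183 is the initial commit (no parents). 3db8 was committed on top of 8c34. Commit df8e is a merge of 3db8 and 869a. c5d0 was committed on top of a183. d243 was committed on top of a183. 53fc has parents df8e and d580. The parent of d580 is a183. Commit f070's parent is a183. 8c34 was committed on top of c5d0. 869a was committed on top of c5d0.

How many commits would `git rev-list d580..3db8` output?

3

Reachable from 3db8: {3db8, 8c34, a183, c5d0}.
Reachable from d580: {a183, d580}.
In 3db8's history but not d580's: {3db8, 8c34, c5d0} — 3 commits.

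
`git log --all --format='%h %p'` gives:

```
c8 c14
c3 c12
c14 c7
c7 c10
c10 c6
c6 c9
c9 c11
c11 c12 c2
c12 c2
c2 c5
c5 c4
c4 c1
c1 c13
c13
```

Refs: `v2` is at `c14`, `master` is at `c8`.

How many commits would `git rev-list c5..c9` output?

4

Reachable from c9: {c1, c11, c12, c13, c2, c4, c5, c9}.
Reachable from c5: {c1, c13, c4, c5}.
In c9's history but not c5's: {c11, c12, c2, c9} — 4 commits.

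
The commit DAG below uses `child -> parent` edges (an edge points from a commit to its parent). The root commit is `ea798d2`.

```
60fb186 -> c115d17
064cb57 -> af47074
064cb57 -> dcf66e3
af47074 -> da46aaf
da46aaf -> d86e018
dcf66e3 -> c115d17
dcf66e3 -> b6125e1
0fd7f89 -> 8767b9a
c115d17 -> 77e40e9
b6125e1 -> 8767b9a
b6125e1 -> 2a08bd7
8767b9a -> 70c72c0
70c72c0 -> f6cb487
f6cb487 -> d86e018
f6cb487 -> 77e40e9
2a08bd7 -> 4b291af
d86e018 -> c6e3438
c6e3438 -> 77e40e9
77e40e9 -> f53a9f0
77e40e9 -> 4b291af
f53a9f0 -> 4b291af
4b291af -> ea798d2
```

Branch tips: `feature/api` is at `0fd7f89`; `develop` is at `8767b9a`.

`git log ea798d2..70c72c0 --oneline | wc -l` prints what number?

Reachable from 70c72c0: {4b291af, 70c72c0, 77e40e9, c6e3438, d86e018, ea798d2, f53a9f0, f6cb487}.
Reachable from ea798d2: {ea798d2}.
In 70c72c0's history but not ea798d2's: {4b291af, 70c72c0, 77e40e9, c6e3438, d86e018, f53a9f0, f6cb487} — 7 commits.

7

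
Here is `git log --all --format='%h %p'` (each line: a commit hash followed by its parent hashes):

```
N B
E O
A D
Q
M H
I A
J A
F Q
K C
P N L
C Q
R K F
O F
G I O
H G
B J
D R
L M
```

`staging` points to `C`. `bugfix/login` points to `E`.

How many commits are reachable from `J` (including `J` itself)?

Walking parent pointers from J: reachable set = {A, C, D, F, J, K, Q, R}.
That is 8 commits.

8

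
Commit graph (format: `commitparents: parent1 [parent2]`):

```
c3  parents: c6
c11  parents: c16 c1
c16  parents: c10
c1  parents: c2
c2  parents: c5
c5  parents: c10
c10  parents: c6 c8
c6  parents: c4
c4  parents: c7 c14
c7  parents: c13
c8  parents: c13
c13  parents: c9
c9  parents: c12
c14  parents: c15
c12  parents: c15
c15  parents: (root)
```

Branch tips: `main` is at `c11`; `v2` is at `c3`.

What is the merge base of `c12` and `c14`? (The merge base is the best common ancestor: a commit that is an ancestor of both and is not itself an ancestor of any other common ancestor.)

c15

Ancestors of c12: {c12, c15}.
Ancestors of c14: {c14, c15}.
Common ancestors: {c15}.
The only common ancestor is c15, so it is the merge base.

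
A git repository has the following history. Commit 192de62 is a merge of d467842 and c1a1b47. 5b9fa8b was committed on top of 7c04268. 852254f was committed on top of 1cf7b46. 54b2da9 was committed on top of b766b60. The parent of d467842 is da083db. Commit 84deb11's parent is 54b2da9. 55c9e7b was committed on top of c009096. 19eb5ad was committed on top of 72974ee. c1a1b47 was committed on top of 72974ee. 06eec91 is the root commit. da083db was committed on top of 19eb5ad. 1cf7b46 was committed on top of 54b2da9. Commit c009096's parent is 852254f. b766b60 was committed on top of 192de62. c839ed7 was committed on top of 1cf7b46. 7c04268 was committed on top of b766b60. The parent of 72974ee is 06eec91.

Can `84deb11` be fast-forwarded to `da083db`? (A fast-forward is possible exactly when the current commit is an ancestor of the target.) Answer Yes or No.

A fast-forward from 84deb11 to da083db is possible iff 84deb11 is an ancestor of da083db.
Ancestors of da083db: {06eec91, 19eb5ad, 72974ee, da083db}.
84deb11 is not among them, so fast-forward is not possible.

No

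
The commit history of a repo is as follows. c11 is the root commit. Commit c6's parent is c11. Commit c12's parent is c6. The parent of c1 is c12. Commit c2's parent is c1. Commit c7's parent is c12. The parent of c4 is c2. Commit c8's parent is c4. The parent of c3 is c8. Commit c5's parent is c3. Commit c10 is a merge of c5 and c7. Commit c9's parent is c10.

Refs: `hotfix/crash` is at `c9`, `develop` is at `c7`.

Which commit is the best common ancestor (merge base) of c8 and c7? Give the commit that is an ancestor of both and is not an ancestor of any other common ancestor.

Ancestors of c8: {c1, c11, c12, c2, c4, c6, c8}.
Ancestors of c7: {c11, c12, c6, c7}.
Common ancestors: {c11, c12, c6}.
Among these, c12 is not an ancestor of any other common ancestor — it is the merge base.

c12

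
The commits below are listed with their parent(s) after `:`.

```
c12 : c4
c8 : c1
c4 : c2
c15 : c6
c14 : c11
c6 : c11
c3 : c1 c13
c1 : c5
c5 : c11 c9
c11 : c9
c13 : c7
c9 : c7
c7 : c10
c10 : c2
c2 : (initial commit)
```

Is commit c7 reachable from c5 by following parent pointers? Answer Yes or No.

Ancestors of c5 (commits reachable by following parents): {c10, c11, c2, c5, c7, c9}.
c7 is in that set, so it is an ancestor of c5.

Yes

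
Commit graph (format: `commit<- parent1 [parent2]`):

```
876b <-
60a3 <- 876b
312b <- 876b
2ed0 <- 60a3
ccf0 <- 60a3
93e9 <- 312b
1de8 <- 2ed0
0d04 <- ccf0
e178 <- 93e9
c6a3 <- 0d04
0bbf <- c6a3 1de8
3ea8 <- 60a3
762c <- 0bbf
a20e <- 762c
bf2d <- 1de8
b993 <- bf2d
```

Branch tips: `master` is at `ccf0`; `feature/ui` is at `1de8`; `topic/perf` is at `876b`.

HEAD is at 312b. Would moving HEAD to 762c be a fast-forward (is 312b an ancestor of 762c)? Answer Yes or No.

A fast-forward from 312b to 762c is possible iff 312b is an ancestor of 762c.
Ancestors of 762c: {0bbf, 0d04, 1de8, 2ed0, 60a3, 762c, 876b, c6a3, ccf0}.
312b is not among them, so fast-forward is not possible.

No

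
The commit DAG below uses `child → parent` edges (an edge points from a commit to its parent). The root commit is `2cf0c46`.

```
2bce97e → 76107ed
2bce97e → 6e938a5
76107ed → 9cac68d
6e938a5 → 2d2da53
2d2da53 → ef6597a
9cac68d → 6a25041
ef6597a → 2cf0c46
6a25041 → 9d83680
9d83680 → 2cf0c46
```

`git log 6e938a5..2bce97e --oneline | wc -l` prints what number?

Reachable from 2bce97e: {2bce97e, 2cf0c46, 2d2da53, 6a25041, 6e938a5, 76107ed, 9cac68d, 9d83680, ef6597a}.
Reachable from 6e938a5: {2cf0c46, 2d2da53, 6e938a5, ef6597a}.
In 2bce97e's history but not 6e938a5's: {2bce97e, 6a25041, 76107ed, 9cac68d, 9d83680} — 5 commits.

5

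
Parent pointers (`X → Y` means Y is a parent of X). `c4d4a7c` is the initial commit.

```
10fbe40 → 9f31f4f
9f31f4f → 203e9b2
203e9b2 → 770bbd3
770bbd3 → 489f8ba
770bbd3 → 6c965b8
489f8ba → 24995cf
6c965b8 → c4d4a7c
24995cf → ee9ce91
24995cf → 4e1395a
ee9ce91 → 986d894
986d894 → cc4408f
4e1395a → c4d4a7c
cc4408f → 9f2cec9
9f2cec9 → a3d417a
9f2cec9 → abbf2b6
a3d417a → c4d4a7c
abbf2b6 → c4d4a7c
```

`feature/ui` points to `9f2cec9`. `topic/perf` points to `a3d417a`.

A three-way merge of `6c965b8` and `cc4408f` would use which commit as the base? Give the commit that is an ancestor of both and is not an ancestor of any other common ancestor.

c4d4a7c

Ancestors of 6c965b8: {6c965b8, c4d4a7c}.
Ancestors of cc4408f: {9f2cec9, a3d417a, abbf2b6, c4d4a7c, cc4408f}.
Common ancestors: {c4d4a7c}.
The only common ancestor is c4d4a7c, so it is the merge base.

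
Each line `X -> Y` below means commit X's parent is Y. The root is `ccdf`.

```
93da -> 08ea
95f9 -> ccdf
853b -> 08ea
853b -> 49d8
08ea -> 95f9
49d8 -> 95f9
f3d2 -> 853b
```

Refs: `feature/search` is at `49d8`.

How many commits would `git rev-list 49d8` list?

3

Walking parent pointers from 49d8: reachable set = {49d8, 95f9, ccdf}.
That is 3 commits.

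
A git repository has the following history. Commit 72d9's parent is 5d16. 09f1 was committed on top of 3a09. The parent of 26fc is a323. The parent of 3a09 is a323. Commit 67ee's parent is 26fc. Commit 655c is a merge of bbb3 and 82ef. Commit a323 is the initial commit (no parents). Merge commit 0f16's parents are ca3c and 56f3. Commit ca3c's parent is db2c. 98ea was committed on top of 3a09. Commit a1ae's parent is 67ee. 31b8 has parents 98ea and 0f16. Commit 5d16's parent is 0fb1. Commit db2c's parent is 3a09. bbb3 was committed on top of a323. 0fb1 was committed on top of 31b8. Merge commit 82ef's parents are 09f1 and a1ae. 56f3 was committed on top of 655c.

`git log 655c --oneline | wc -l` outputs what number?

9

Walking parent pointers from 655c: reachable set = {09f1, 26fc, 3a09, 655c, 67ee, 82ef, a1ae, a323, bbb3}.
That is 9 commits.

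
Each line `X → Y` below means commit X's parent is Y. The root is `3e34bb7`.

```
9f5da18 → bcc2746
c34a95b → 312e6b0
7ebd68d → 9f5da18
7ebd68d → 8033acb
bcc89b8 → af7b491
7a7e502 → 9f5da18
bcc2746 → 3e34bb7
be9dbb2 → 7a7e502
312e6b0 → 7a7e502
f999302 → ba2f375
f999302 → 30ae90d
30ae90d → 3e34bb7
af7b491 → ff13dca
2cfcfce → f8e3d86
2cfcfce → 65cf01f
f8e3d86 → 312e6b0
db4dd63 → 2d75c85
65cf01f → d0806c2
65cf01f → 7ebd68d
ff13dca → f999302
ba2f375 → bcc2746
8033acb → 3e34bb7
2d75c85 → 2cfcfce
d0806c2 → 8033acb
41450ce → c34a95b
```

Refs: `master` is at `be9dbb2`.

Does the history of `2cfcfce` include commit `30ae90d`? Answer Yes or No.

Ancestors of 2cfcfce: {2cfcfce, 312e6b0, 3e34bb7, 65cf01f, 7a7e502, 7ebd68d, 8033acb, 9f5da18, bcc2746, d0806c2, f8e3d86}.
30ae90d is not in that set, so it is not an ancestor of 2cfcfce.

No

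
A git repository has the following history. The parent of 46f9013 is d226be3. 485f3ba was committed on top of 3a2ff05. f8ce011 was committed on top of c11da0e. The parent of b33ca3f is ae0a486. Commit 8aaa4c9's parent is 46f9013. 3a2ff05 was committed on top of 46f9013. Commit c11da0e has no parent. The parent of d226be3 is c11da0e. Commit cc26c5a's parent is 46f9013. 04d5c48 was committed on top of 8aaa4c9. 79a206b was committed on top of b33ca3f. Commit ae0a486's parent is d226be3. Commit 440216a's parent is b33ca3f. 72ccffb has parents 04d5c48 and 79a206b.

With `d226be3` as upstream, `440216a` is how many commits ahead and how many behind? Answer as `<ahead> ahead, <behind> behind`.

Reachable from 440216a: {440216a, ae0a486, b33ca3f, c11da0e, d226be3}.
Reachable from d226be3: {c11da0e, d226be3}.
Only in 440216a's history (ahead): {440216a, ae0a486, b33ca3f} — 3.
Only in d226be3's history (behind): {} — 0.

3 ahead, 0 behind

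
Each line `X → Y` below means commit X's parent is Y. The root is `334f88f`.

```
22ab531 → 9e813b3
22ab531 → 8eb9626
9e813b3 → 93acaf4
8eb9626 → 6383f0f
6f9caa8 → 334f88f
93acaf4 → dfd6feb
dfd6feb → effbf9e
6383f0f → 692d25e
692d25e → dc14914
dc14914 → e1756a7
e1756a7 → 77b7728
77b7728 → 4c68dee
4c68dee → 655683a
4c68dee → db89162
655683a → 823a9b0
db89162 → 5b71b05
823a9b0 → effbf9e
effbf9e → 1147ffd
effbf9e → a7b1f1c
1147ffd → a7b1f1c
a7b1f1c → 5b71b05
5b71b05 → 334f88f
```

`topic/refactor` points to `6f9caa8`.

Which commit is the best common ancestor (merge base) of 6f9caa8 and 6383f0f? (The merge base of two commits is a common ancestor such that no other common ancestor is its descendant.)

Ancestors of 6f9caa8: {334f88f, 6f9caa8}.
Ancestors of 6383f0f: {1147ffd, 334f88f, 4c68dee, 5b71b05, 6383f0f, 655683a, 692d25e, 77b7728, 823a9b0, a7b1f1c, db89162, dc14914, e1756a7, effbf9e}.
Common ancestors: {334f88f}.
The only common ancestor is 334f88f, so it is the merge base.

334f88f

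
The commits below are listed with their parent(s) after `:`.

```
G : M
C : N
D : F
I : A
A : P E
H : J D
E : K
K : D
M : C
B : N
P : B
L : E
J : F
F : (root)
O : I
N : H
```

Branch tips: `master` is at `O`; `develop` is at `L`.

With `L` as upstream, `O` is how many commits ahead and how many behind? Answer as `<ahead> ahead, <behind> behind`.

Reachable from O: {A, B, D, E, F, H, I, J, K, N, O, P}.
Reachable from L: {D, E, F, K, L}.
Only in O's history (ahead): {A, B, H, I, J, N, O, P} — 8.
Only in L's history (behind): {L} — 1.

8 ahead, 1 behind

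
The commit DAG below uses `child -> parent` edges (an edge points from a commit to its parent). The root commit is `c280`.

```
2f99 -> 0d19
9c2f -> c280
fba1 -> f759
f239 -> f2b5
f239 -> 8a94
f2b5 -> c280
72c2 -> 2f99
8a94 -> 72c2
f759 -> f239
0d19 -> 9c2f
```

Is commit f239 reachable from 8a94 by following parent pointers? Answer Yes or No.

Ancestors of 8a94: {0d19, 2f99, 72c2, 8a94, 9c2f, c280}.
f239 is not in that set, so it is not an ancestor of 8a94.

No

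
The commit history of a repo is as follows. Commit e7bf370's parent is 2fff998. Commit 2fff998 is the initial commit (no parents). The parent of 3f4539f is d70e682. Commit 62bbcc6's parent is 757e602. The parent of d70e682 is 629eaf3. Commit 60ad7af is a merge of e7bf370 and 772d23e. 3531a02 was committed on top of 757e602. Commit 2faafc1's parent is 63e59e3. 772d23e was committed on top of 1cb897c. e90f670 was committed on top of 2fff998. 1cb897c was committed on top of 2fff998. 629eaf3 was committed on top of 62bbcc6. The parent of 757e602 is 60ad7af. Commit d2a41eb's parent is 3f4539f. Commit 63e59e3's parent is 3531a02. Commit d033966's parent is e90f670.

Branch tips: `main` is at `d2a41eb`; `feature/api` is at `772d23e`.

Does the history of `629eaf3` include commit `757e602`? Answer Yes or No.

Yes

Ancestors of 629eaf3 (commits reachable by following parents): {1cb897c, 2fff998, 60ad7af, 629eaf3, 62bbcc6, 757e602, 772d23e, e7bf370}.
757e602 is in that set, so it is an ancestor of 629eaf3.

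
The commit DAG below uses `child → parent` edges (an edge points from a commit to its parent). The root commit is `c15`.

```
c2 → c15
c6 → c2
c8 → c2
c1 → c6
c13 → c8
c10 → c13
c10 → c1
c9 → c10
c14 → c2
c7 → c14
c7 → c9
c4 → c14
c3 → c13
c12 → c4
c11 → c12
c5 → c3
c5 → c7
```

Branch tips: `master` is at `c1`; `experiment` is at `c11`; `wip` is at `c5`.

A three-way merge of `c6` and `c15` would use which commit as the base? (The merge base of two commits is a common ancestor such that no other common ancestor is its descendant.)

c15

Ancestors of c6: {c15, c2, c6}.
Ancestors of c15: {c15}.
Common ancestors: {c15}.
The only common ancestor is c15, so it is the merge base.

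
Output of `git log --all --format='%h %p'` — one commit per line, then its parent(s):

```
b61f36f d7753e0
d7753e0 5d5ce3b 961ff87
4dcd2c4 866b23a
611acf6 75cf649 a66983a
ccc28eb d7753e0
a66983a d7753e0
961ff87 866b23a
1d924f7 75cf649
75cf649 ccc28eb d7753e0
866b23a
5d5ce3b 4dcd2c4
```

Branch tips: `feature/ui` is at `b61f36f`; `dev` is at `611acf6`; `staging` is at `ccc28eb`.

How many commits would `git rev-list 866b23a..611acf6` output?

Reachable from 611acf6: {4dcd2c4, 5d5ce3b, 611acf6, 75cf649, 866b23a, 961ff87, a66983a, ccc28eb, d7753e0}.
Reachable from 866b23a: {866b23a}.
In 611acf6's history but not 866b23a's: {4dcd2c4, 5d5ce3b, 611acf6, 75cf649, 961ff87, a66983a, ccc28eb, d7753e0} — 8 commits.

8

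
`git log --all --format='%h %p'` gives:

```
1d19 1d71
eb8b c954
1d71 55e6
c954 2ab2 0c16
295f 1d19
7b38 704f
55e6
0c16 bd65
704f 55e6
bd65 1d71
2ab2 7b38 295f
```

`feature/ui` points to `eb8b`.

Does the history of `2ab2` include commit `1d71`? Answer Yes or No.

Ancestors of 2ab2 (commits reachable by following parents): {1d19, 1d71, 295f, 2ab2, 55e6, 704f, 7b38}.
1d71 is in that set, so it is an ancestor of 2ab2.

Yes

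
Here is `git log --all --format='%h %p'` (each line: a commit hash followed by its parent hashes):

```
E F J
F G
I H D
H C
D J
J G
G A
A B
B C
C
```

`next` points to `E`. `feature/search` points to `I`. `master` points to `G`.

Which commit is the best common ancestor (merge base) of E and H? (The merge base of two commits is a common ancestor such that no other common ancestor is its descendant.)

Ancestors of E: {A, B, C, E, F, G, J}.
Ancestors of H: {C, H}.
Common ancestors: {C}.
The only common ancestor is C, so it is the merge base.

C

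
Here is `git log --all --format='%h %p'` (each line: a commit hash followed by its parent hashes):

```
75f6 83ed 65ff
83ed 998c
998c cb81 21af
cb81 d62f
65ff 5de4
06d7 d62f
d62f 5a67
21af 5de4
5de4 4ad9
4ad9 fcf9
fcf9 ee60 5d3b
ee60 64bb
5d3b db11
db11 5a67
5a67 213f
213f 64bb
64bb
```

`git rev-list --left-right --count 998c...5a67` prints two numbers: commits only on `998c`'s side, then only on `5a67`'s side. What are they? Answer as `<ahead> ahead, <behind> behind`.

Reachable from 998c: {213f, 21af, 4ad9, 5a67, 5d3b, 5de4, 64bb, 998c, cb81, d62f, db11, ee60, fcf9}.
Reachable from 5a67: {213f, 5a67, 64bb}.
Only in 998c's history (ahead): {21af, 4ad9, 5d3b, 5de4, 998c, cb81, d62f, db11, ee60, fcf9} — 10.
Only in 5a67's history (behind): {} — 0.

10 ahead, 0 behind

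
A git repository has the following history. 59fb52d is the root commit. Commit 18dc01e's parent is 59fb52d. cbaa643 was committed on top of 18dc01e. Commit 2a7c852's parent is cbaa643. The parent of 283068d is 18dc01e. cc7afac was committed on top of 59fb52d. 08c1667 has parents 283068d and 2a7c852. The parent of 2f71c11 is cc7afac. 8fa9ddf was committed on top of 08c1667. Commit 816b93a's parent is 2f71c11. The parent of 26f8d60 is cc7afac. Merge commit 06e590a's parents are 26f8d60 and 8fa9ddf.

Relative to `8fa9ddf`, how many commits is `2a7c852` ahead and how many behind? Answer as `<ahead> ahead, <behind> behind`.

0 ahead, 3 behind

Reachable from 2a7c852: {18dc01e, 2a7c852, 59fb52d, cbaa643}.
Reachable from 8fa9ddf: {08c1667, 18dc01e, 283068d, 2a7c852, 59fb52d, 8fa9ddf, cbaa643}.
Only in 2a7c852's history (ahead): {} — 0.
Only in 8fa9ddf's history (behind): {08c1667, 283068d, 8fa9ddf} — 3.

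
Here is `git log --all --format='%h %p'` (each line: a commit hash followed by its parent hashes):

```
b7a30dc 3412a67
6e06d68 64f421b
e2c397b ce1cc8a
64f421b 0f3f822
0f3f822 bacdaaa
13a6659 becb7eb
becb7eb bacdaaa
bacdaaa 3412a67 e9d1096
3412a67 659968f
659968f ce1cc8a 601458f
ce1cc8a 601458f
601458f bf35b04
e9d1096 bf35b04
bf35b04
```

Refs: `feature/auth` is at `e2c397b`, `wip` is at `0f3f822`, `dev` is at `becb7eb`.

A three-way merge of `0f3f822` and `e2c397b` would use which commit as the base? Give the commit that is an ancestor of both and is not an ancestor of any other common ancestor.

ce1cc8a

Ancestors of 0f3f822: {0f3f822, 3412a67, 601458f, 659968f, bacdaaa, bf35b04, ce1cc8a, e9d1096}.
Ancestors of e2c397b: {601458f, bf35b04, ce1cc8a, e2c397b}.
Common ancestors: {601458f, bf35b04, ce1cc8a}.
Among these, ce1cc8a is not an ancestor of any other common ancestor — it is the merge base.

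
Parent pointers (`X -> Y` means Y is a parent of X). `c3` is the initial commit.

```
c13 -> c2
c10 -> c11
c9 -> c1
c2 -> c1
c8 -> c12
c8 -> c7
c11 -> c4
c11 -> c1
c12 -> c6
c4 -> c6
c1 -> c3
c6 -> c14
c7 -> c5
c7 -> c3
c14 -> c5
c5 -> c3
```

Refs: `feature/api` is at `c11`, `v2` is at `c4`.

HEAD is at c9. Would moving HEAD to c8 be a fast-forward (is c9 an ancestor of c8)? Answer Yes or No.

A fast-forward from c9 to c8 is possible iff c9 is an ancestor of c8.
Ancestors of c8: {c12, c14, c3, c5, c6, c7, c8}.
c9 is not among them, so fast-forward is not possible.

No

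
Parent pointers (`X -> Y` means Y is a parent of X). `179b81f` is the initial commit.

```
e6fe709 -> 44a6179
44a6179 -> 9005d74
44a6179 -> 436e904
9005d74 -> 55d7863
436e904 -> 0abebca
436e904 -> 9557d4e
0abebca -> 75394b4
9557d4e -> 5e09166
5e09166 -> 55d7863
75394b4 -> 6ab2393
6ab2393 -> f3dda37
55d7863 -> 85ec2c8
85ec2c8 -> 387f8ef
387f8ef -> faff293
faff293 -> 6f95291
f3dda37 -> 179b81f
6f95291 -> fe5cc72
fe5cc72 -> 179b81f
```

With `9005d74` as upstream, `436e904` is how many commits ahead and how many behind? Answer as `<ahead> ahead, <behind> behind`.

7 ahead, 1 behind

Reachable from 436e904: {0abebca, 179b81f, 387f8ef, 436e904, 55d7863, 5e09166, 6ab2393, 6f95291, 75394b4, 85ec2c8, 9557d4e, f3dda37, faff293, fe5cc72}.
Reachable from 9005d74: {179b81f, 387f8ef, 55d7863, 6f95291, 85ec2c8, 9005d74, faff293, fe5cc72}.
Only in 436e904's history (ahead): {0abebca, 436e904, 5e09166, 6ab2393, 75394b4, 9557d4e, f3dda37} — 7.
Only in 9005d74's history (behind): {9005d74} — 1.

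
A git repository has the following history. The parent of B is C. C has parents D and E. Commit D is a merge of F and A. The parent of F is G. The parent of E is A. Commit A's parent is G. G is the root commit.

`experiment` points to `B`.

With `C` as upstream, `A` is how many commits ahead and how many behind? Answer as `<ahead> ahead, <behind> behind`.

0 ahead, 4 behind

Reachable from A: {A, G}.
Reachable from C: {A, C, D, E, F, G}.
Only in A's history (ahead): {} — 0.
Only in C's history (behind): {C, D, E, F} — 4.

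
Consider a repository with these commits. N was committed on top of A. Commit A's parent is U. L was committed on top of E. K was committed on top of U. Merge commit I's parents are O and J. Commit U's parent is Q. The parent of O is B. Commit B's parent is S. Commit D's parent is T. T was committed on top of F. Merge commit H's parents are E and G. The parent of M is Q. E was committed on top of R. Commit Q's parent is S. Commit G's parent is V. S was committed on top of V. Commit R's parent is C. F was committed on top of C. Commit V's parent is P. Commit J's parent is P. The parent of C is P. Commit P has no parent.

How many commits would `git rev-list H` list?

Walking parent pointers from H: reachable set = {C, E, G, H, P, R, V}.
That is 7 commits.

7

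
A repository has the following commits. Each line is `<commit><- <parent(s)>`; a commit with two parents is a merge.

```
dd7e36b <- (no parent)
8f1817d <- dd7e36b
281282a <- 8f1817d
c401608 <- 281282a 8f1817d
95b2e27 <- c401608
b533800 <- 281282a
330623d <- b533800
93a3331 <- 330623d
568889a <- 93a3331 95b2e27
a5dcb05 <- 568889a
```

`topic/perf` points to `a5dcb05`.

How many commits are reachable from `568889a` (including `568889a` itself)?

9

Walking parent pointers from 568889a: reachable set = {281282a, 330623d, 568889a, 8f1817d, 93a3331, 95b2e27, b533800, c401608, dd7e36b}.
That is 9 commits.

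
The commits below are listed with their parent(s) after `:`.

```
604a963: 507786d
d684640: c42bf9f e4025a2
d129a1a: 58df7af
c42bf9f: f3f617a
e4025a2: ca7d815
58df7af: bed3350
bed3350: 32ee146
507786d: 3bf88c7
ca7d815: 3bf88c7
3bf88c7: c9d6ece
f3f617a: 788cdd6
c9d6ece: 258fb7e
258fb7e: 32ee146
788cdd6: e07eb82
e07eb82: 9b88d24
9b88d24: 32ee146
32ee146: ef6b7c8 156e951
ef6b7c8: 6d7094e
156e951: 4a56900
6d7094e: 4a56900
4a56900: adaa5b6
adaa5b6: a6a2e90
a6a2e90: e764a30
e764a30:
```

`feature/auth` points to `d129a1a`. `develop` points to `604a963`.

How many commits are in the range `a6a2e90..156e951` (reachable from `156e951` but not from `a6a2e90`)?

Reachable from 156e951: {156e951, 4a56900, a6a2e90, adaa5b6, e764a30}.
Reachable from a6a2e90: {a6a2e90, e764a30}.
In 156e951's history but not a6a2e90's: {156e951, 4a56900, adaa5b6} — 3 commits.

3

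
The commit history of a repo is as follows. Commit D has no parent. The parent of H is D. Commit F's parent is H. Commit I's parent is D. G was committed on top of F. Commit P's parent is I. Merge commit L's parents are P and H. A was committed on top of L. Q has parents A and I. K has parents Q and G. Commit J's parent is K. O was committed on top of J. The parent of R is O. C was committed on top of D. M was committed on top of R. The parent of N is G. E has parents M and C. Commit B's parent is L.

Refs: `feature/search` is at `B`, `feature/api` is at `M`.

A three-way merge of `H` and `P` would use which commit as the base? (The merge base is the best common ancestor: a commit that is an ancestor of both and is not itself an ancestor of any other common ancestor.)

Ancestors of H: {D, H}.
Ancestors of P: {D, I, P}.
Common ancestors: {D}.
The only common ancestor is D, so it is the merge base.

D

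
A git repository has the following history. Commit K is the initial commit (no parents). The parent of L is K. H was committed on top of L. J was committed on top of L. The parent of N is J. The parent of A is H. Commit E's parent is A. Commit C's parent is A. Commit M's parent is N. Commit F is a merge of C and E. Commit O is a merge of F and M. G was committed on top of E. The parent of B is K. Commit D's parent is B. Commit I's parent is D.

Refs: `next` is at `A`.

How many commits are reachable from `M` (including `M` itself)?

5

Walking parent pointers from M: reachable set = {J, K, L, M, N}.
That is 5 commits.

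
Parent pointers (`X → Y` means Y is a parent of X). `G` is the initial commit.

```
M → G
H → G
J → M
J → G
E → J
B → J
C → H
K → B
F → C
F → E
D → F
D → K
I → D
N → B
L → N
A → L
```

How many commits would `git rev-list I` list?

11

Walking parent pointers from I: reachable set = {B, C, D, E, F, G, H, I, J, K, M}.
That is 11 commits.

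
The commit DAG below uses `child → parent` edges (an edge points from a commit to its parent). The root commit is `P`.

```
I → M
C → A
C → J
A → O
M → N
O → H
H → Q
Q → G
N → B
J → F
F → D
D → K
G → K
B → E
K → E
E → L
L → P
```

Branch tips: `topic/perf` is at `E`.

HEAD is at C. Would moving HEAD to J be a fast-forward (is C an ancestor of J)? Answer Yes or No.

No

A fast-forward from C to J is possible iff C is an ancestor of J.
Ancestors of J: {D, E, F, J, K, L, P}.
C is not among them, so fast-forward is not possible.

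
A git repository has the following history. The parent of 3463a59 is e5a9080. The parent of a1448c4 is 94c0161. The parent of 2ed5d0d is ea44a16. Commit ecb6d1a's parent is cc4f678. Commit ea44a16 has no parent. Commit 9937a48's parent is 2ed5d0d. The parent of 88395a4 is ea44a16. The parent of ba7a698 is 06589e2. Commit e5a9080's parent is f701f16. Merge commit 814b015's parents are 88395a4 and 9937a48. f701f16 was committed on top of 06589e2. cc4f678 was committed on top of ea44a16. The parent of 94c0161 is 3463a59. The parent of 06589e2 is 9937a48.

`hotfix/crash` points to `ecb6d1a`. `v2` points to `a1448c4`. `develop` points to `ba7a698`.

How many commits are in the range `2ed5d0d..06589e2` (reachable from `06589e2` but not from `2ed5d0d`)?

2

Reachable from 06589e2: {06589e2, 2ed5d0d, 9937a48, ea44a16}.
Reachable from 2ed5d0d: {2ed5d0d, ea44a16}.
In 06589e2's history but not 2ed5d0d's: {06589e2, 9937a48} — 2 commits.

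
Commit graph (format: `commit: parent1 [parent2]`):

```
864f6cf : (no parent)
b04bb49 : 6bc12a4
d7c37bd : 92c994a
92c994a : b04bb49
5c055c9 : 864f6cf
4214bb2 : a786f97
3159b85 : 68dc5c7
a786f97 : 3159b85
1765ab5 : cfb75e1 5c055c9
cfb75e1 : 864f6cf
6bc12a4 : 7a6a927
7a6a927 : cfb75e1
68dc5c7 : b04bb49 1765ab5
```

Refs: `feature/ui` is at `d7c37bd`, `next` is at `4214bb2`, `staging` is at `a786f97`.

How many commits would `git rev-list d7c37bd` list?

7

Walking parent pointers from d7c37bd: reachable set = {6bc12a4, 7a6a927, 864f6cf, 92c994a, b04bb49, cfb75e1, d7c37bd}.
That is 7 commits.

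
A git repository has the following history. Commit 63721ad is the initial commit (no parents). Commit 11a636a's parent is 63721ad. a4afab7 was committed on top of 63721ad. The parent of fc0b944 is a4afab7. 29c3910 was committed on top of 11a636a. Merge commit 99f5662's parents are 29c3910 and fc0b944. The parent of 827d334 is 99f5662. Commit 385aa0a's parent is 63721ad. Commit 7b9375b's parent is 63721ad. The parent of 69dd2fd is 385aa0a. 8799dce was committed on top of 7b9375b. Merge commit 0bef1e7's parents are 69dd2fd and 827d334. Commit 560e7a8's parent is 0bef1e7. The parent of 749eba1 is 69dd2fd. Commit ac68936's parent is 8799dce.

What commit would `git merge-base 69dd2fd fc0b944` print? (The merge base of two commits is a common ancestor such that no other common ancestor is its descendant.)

63721ad

Ancestors of 69dd2fd: {385aa0a, 63721ad, 69dd2fd}.
Ancestors of fc0b944: {63721ad, a4afab7, fc0b944}.
Common ancestors: {63721ad}.
The only common ancestor is 63721ad, so it is the merge base.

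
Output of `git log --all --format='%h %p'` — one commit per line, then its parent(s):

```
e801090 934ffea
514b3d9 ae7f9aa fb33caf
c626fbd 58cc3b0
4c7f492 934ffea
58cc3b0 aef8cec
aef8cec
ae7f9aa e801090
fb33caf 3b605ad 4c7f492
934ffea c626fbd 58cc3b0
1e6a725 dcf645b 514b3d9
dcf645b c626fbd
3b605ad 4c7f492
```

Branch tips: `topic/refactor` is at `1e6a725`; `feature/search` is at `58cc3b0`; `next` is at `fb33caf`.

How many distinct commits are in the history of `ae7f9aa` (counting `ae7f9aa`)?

Walking parent pointers from ae7f9aa: reachable set = {58cc3b0, 934ffea, ae7f9aa, aef8cec, c626fbd, e801090}.
That is 6 commits.

6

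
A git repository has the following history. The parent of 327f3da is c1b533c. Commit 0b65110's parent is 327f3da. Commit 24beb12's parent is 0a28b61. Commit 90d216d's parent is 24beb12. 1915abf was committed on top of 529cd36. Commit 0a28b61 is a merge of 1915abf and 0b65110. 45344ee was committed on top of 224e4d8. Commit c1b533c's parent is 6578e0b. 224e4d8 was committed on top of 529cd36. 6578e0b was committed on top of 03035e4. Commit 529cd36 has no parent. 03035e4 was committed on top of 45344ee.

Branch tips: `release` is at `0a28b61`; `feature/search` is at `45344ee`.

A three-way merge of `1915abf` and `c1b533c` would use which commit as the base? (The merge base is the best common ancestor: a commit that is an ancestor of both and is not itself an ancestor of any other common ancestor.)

Ancestors of 1915abf: {1915abf, 529cd36}.
Ancestors of c1b533c: {03035e4, 224e4d8, 45344ee, 529cd36, 6578e0b, c1b533c}.
Common ancestors: {529cd36}.
The only common ancestor is 529cd36, so it is the merge base.

529cd36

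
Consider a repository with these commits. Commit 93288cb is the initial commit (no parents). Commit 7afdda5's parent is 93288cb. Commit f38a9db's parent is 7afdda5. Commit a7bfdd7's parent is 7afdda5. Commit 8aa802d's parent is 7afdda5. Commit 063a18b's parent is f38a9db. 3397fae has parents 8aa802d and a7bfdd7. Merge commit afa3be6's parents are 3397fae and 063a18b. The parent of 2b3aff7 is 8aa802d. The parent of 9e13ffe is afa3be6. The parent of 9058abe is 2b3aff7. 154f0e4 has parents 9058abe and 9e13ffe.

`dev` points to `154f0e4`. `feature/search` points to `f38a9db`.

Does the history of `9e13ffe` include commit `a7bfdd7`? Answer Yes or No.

Ancestors of 9e13ffe (commits reachable by following parents): {063a18b, 3397fae, 7afdda5, 8aa802d, 93288cb, 9e13ffe, a7bfdd7, afa3be6, f38a9db}.
a7bfdd7 is in that set, so it is an ancestor of 9e13ffe.

Yes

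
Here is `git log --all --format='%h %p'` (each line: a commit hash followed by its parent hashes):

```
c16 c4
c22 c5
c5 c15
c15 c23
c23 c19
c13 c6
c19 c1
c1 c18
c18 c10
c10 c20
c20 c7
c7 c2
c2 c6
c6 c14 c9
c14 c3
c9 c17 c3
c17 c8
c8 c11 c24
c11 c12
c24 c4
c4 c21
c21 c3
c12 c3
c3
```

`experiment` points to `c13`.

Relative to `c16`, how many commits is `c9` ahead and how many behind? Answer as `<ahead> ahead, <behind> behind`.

6 ahead, 1 behind

Reachable from c9: {c11, c12, c17, c21, c24, c3, c4, c8, c9}.
Reachable from c16: {c16, c21, c3, c4}.
Only in c9's history (ahead): {c11, c12, c17, c24, c8, c9} — 6.
Only in c16's history (behind): {c16} — 1.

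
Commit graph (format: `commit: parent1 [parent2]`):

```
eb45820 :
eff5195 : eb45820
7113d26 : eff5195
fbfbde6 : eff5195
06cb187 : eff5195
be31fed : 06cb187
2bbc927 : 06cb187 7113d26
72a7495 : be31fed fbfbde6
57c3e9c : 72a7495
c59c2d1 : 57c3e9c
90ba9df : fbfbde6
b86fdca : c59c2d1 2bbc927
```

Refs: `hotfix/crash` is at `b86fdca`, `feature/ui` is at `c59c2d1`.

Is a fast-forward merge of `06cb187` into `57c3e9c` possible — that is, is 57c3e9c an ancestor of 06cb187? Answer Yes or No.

No

A fast-forward from 57c3e9c to 06cb187 is possible iff 57c3e9c is an ancestor of 06cb187.
Ancestors of 06cb187: {06cb187, eb45820, eff5195}.
57c3e9c is not among them, so fast-forward is not possible.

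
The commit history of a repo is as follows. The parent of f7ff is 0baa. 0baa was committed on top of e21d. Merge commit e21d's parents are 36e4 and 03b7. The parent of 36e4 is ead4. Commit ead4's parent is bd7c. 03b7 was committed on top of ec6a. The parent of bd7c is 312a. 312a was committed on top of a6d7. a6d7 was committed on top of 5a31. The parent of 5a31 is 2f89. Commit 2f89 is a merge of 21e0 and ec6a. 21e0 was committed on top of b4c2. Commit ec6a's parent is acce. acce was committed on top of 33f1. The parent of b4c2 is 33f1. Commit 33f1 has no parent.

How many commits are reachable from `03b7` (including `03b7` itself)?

Walking parent pointers from 03b7: reachable set = {03b7, 33f1, acce, ec6a}.
That is 4 commits.

4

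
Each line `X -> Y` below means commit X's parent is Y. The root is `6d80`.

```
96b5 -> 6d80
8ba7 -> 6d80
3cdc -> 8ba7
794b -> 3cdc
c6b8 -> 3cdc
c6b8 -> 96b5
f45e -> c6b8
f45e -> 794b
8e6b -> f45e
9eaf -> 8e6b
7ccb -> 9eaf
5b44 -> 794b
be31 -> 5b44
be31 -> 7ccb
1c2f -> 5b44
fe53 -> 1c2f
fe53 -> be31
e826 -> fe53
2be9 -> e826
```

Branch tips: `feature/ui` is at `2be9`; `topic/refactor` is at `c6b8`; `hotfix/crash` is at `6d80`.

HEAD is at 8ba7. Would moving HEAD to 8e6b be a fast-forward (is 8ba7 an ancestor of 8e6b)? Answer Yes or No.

Yes

A fast-forward from 8ba7 to 8e6b is possible iff 8ba7 is an ancestor of 8e6b.
Ancestors of 8e6b: {3cdc, 6d80, 794b, 8ba7, 8e6b, 96b5, c6b8, f45e}.
8ba7 is among them, so fast-forward is possible.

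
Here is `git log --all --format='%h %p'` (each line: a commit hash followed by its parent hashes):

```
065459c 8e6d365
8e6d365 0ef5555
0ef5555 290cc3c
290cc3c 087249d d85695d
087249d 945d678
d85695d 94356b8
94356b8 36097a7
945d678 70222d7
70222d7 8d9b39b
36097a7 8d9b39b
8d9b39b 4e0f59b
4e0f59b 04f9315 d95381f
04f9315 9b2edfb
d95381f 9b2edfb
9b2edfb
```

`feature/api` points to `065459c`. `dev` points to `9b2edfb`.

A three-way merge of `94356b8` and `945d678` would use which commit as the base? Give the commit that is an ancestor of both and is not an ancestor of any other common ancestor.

Ancestors of 94356b8: {04f9315, 36097a7, 4e0f59b, 8d9b39b, 94356b8, 9b2edfb, d95381f}.
Ancestors of 945d678: {04f9315, 4e0f59b, 70222d7, 8d9b39b, 945d678, 9b2edfb, d95381f}.
Common ancestors: {04f9315, 4e0f59b, 8d9b39b, 9b2edfb, d95381f}.
Among these, 8d9b39b is not an ancestor of any other common ancestor — it is the merge base.

8d9b39b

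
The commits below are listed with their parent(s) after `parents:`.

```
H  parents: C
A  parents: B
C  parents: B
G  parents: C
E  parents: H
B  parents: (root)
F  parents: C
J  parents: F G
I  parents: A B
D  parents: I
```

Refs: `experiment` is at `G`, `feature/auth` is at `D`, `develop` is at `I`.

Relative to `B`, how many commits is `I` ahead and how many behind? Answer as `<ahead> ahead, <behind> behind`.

Reachable from I: {A, B, I}.
Reachable from B: {B}.
Only in I's history (ahead): {A, I} — 2.
Only in B's history (behind): {} — 0.

2 ahead, 0 behind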